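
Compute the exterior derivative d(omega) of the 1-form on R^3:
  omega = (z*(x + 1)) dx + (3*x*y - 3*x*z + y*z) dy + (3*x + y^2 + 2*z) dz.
d(omega) = (3*y - 3*z) dx ∧ dy + (2 - x) dx ∧ dz + (3*x + y) dy ∧ dz

For a 1-form omega = sum_i f_i dx_i, the exterior derivative is
  d(omega) = sum_{i < j} (∂f_j/∂x_i - ∂f_i/∂x_j) dx_i ∧ dx_j.
  coefficient of dx ∧ dy: ∂f_2/∂x - ∂f_1/∂y = ∂(3*x*y - 3*x*z + y*z)/∂x - ∂(z*(x + 1))/∂y = 3*y - 3*z
  coefficient of dx ∧ dz: ∂f_3/∂x - ∂f_1/∂z = ∂(3*x + y^2 + 2*z)/∂x - ∂(z*(x + 1))/∂z = 2 - x
  coefficient of dy ∧ dz: ∂f_3/∂y - ∂f_2/∂z = ∂(3*x + y^2 + 2*z)/∂y - ∂(3*x*y - 3*x*z + y*z)/∂z = 3*x + y
Assembling: d(omega) = (3*y - 3*z) dx ∧ dy + (2 - x) dx ∧ dz + (3*x + y) dy ∧ dz.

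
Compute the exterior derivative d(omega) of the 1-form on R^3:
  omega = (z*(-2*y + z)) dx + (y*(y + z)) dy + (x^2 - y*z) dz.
d(omega) = (2*z) dx ∧ dy + (2*x + 2*y - 2*z) dx ∧ dz + (-y - z) dy ∧ dz

For a 1-form omega = sum_i f_i dx_i, the exterior derivative is
  d(omega) = sum_{i < j} (∂f_j/∂x_i - ∂f_i/∂x_j) dx_i ∧ dx_j.
  coefficient of dx ∧ dy: ∂f_2/∂x - ∂f_1/∂y = ∂(y*(y + z))/∂x - ∂(z*(-2*y + z))/∂y = 2*z
  coefficient of dx ∧ dz: ∂f_3/∂x - ∂f_1/∂z = ∂(x^2 - y*z)/∂x - ∂(z*(-2*y + z))/∂z = 2*x + 2*y - 2*z
  coefficient of dy ∧ dz: ∂f_3/∂y - ∂f_2/∂z = ∂(x^2 - y*z)/∂y - ∂(y*(y + z))/∂z = -y - z
Assembling: d(omega) = (2*z) dx ∧ dy + (2*x + 2*y - 2*z) dx ∧ dz + (-y - z) dy ∧ dz.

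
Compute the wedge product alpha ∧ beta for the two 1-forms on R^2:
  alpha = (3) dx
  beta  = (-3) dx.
alpha ∧ beta = 0

Distribute the wedge, using dx_i ∧ dx_j = -dx_j ∧ dx_i and dx_i ∧ dx_i = 0. For each pair (i, j) with i < j, the coefficient of dx_i ∧ dx_j in alpha ∧ beta is (alpha_i * beta_j - alpha_j * beta_i). Collecting: alpha ∧ beta = 0.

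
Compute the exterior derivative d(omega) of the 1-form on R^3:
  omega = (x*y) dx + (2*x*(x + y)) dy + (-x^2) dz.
d(omega) = (3*x + 2*y) dx ∧ dy + (-2*x) dx ∧ dz

For a 1-form omega = sum_i f_i dx_i, the exterior derivative is
  d(omega) = sum_{i < j} (∂f_j/∂x_i - ∂f_i/∂x_j) dx_i ∧ dx_j.
  coefficient of dx ∧ dy: ∂f_2/∂x - ∂f_1/∂y = ∂(2*x*(x + y))/∂x - ∂(x*y)/∂y = 3*x + 2*y
  coefficient of dx ∧ dz: ∂f_3/∂x - ∂f_1/∂z = ∂(-x^2)/∂x - ∂(x*y)/∂z = -2*x
Assembling: d(omega) = (3*x + 2*y) dx ∧ dy + (-2*x) dx ∧ dz.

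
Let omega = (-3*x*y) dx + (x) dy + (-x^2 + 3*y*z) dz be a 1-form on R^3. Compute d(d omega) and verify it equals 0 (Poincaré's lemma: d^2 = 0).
d(d omega) = 0

Step 1: d omega = sum_{i<j} (∂f_j/∂x_i - ∂f_i/∂x_j) dx_i ∧ dx_j:
  coeff of dx ∧ dy: 3*x + 1
  coeff of dx ∧ dz: -2*x
  coeff of dy ∧ dz: 3*z
Step 2: Apply d again to each 2-form coefficient. The only possible 3-form in R^3 is dx ∧ dy ∧ dz, with coefficient
  ∂(coeff of dy∧dz)/∂x - ∂(coeff of dx∧dz)/∂y + ∂(coeff of dx∧dy)/∂z
  = ∂/∂x (3*z) - ∂/∂y (-2*x) + ∂/∂z (3*x + 1).
Each of these terms simplifies to sums of mixed partials that cancel in pairs. The result is 0 (by equality of mixed partials for smooth functions — Schwarz / Clairaut).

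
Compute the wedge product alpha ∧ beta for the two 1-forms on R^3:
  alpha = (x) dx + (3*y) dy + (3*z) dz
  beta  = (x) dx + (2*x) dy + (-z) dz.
alpha ∧ beta = (x*(2*x - 3*y)) dx ∧ dy + (-4*x*z) dx ∧ dz + (-3*z*(2*x + y)) dy ∧ dz

Distribute the wedge, using dx_i ∧ dx_j = -dx_j ∧ dx_i and dx_i ∧ dx_i = 0. For each pair (i, j) with i < j, the coefficient of dx_i ∧ dx_j in alpha ∧ beta is (alpha_i * beta_j - alpha_j * beta_i). Collecting: alpha ∧ beta = (x*(2*x - 3*y)) dx ∧ dy + (-4*x*z) dx ∧ dz + (-3*z*(2*x + y)) dy ∧ dz.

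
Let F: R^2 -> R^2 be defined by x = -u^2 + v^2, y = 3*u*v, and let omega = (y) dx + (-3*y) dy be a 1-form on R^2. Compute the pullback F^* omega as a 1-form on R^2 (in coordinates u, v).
F^* omega = (3*u*v*(-2*u - 9*v)) du + (3*u*v*(-9*u + 2*v)) dv

Using F^*(f dg) = (f ∘ F) d(g ∘ F), substitute each coordinate x_i by F_i(u, v) in f_i, and replace dx_i by d F_i = (∂F_i/∂u) du + (∂F_i/∂v) dv.
  For the x component: f_1(F) = 3*u*v; d F_1 = (-2*u) du + (2*v) dv
  For the y component: f_2(F) = -9*u*v; d F_2 = (3*v) du + (3*u) dv
Combining and collecting du, dv coefficients:
  coeff of du: 3*u*v*(-2*u - 9*v)
  coeff of dv: 3*u*v*(-9*u + 2*v)
F^* omega = (3*u*v*(-2*u - 9*v)) du + (3*u*v*(-9*u + 2*v)) dv.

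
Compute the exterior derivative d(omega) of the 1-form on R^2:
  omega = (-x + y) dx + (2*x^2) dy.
d(omega) = (4*x - 1) dx ∧ dy

For a 1-form omega = sum_i f_i dx_i, the exterior derivative is
  d(omega) = sum_{i < j} (∂f_j/∂x_i - ∂f_i/∂x_j) dx_i ∧ dx_j.
  coefficient of dx ∧ dy: ∂f_2/∂x - ∂f_1/∂y = ∂(2*x^2)/∂x - ∂(-x + y)/∂y = 4*x - 1
Assembling: d(omega) = (4*x - 1) dx ∧ dy.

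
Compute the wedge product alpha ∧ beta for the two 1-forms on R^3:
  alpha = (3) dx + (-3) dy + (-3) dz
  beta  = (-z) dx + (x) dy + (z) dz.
alpha ∧ beta = (3*x - 3*z) dx ∧ dy + (3*x - 3*z) dy ∧ dz

Distribute the wedge, using dx_i ∧ dx_j = -dx_j ∧ dx_i and dx_i ∧ dx_i = 0. For each pair (i, j) with i < j, the coefficient of dx_i ∧ dx_j in alpha ∧ beta is (alpha_i * beta_j - alpha_j * beta_i). Collecting: alpha ∧ beta = (3*x - 3*z) dx ∧ dy + (3*x - 3*z) dy ∧ dz.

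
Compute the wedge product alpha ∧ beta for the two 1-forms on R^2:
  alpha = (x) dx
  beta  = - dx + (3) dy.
alpha ∧ beta = (3*x) dx ∧ dy

Distribute the wedge, using dx_i ∧ dx_j = -dx_j ∧ dx_i and dx_i ∧ dx_i = 0. For each pair (i, j) with i < j, the coefficient of dx_i ∧ dx_j in alpha ∧ beta is (alpha_i * beta_j - alpha_j * beta_i). Collecting: alpha ∧ beta = (3*x) dx ∧ dy.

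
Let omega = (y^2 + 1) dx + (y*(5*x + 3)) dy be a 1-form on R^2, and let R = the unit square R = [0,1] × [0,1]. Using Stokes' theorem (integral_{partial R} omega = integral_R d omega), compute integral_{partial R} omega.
integral_(partial R) omega = 3/2

Stokes: integral_partial_R omega = integral_R d omega with d omega = (∂Q/∂x - ∂P/∂y) dx ∧ dy.
  ∂Q/∂x = 5*y
  ∂P/∂y = 2*y
  integrand = ∂Q/∂x - ∂P/∂y = 3*y.
Integrating over R: integral_0^1 integral_0^1 (3*y) dx dy = 3/2.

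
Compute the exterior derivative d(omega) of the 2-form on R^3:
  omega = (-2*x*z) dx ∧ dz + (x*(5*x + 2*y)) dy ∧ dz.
d(omega) = (10*x + 2*y) dx ∧ dy ∧ dz

For a 2-form omega = sum_{i<j} g_{ij} dx_i ∧ dx_j, the exterior derivative is
  d(omega) = sum_{i<j} d(g_{ij}) ∧ dx_i ∧ dx_j = sum_{i<j, k} (∂g_{ij}/∂x_k) dx_k ∧ dx_i ∧ dx_j.
Expand each term, using dx_k ∧ dx_i ∧ dx_j = sgn(permutation) dx_{(a)} ∧ dx_{(b)} ∧ dx_{(c)} with (a < b < c) sorted:
  d(x*(5*x + 2*y)) includes (∂/∂x)(x*(5*x + 2*y)) dx = (10*x + 2*y) dx, which multiplied by dy ∧ dz gives (10*x + 2*y) dx ∧ dy ∧ dz
Collecting like 3-forms: d(omega) = (10*x + 2*y) dx ∧ dy ∧ dz.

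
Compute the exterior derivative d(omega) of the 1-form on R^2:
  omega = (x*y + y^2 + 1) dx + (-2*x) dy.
d(omega) = (-x - 2*y - 2) dx ∧ dy

For a 1-form omega = sum_i f_i dx_i, the exterior derivative is
  d(omega) = sum_{i < j} (∂f_j/∂x_i - ∂f_i/∂x_j) dx_i ∧ dx_j.
  coefficient of dx ∧ dy: ∂f_2/∂x - ∂f_1/∂y = ∂(-2*x)/∂x - ∂(x*y + y^2 + 1)/∂y = -x - 2*y - 2
Assembling: d(omega) = (-x - 2*y - 2) dx ∧ dy.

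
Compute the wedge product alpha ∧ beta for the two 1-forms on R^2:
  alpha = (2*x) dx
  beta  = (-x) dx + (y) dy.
alpha ∧ beta = (2*x*y) dx ∧ dy

Distribute the wedge, using dx_i ∧ dx_j = -dx_j ∧ dx_i and dx_i ∧ dx_i = 0. For each pair (i, j) with i < j, the coefficient of dx_i ∧ dx_j in alpha ∧ beta is (alpha_i * beta_j - alpha_j * beta_i). Collecting: alpha ∧ beta = (2*x*y) dx ∧ dy.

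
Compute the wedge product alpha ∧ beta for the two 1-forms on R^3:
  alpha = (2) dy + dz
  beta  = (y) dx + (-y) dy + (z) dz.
alpha ∧ beta = (-2*y) dx ∧ dy + (y + 2*z) dy ∧ dz + (-y) dx ∧ dz

Distribute the wedge, using dx_i ∧ dx_j = -dx_j ∧ dx_i and dx_i ∧ dx_i = 0. For each pair (i, j) with i < j, the coefficient of dx_i ∧ dx_j in alpha ∧ beta is (alpha_i * beta_j - alpha_j * beta_i). Collecting: alpha ∧ beta = (-2*y) dx ∧ dy + (y + 2*z) dy ∧ dz + (-y) dx ∧ dz.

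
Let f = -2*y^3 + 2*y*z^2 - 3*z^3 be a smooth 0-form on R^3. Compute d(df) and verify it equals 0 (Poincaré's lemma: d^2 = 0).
d(df) = 0

Step 1: df = sum_i (∂f/∂x_i) dx_i = (0) dx + (-6*y^2 + 2*z^2) dy + (z*(4*y - 9*z)) dz.
Step 2: Apply d again. Using the 1-form formula, the coefficient of dx ∧ dy in d(df) is ∂^2 f/∂x ∂y - ∂^2 f/∂y ∂x = (0) - (0) = 0 (equality of mixed partials for smooth f).
Similarly for dx ∧ dz and dy ∧ dz — all coefficients vanish. So d(df) = 0.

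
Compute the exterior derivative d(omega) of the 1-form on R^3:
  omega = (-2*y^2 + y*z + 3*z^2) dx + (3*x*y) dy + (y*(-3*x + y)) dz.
d(omega) = (7*y - z) dx ∧ dy + (-4*y - 6*z) dx ∧ dz + (-3*x + 2*y) dy ∧ dz

For a 1-form omega = sum_i f_i dx_i, the exterior derivative is
  d(omega) = sum_{i < j} (∂f_j/∂x_i - ∂f_i/∂x_j) dx_i ∧ dx_j.
  coefficient of dx ∧ dy: ∂f_2/∂x - ∂f_1/∂y = ∂(3*x*y)/∂x - ∂(-2*y^2 + y*z + 3*z^2)/∂y = 7*y - z
  coefficient of dx ∧ dz: ∂f_3/∂x - ∂f_1/∂z = ∂(y*(-3*x + y))/∂x - ∂(-2*y^2 + y*z + 3*z^2)/∂z = -4*y - 6*z
  coefficient of dy ∧ dz: ∂f_3/∂y - ∂f_2/∂z = ∂(y*(-3*x + y))/∂y - ∂(3*x*y)/∂z = -3*x + 2*y
Assembling: d(omega) = (7*y - z) dx ∧ dy + (-4*y - 6*z) dx ∧ dz + (-3*x + 2*y) dy ∧ dz.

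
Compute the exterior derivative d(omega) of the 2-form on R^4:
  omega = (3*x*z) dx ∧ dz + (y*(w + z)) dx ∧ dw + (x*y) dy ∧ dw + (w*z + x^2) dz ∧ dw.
d(omega) = (-w + y - z) dx ∧ dy ∧ dw + (2*x - y) dx ∧ dz ∧ dw

For a 2-form omega = sum_{i<j} g_{ij} dx_i ∧ dx_j, the exterior derivative is
  d(omega) = sum_{i<j} d(g_{ij}) ∧ dx_i ∧ dx_j = sum_{i<j, k} (∂g_{ij}/∂x_k) dx_k ∧ dx_i ∧ dx_j.
Expand each term, using dx_k ∧ dx_i ∧ dx_j = sgn(permutation) dx_{(a)} ∧ dx_{(b)} ∧ dx_{(c)} with (a < b < c) sorted:
  d(y*(w + z)) includes (∂/∂y)(y*(w + z)) dy = (w + z) dy, which multiplied by dx ∧ dw gives (-w - z) dx ∧ dy ∧ dw
  d(y*(w + z)) includes (∂/∂z)(y*(w + z)) dz = (y) dz, which multiplied by dx ∧ dw gives (-y) dx ∧ dz ∧ dw
  d(x*y) includes (∂/∂x)(x*y) dx = (y) dx, which multiplied by dy ∧ dw gives (y) dx ∧ dy ∧ dw
  d(w*z + x^2) includes (∂/∂x)(w*z + x^2) dx = (2*x) dx, which multiplied by dz ∧ dw gives (2*x) dx ∧ dz ∧ dw
Collecting like 3-forms: d(omega) = (-w + y - z) dx ∧ dy ∧ dw + (2*x - y) dx ∧ dz ∧ dw.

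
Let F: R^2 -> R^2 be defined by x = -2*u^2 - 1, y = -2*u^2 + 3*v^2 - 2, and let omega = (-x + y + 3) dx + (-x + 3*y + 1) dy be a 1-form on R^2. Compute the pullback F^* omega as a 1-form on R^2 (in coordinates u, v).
F^* omega = (8*u*(2*u^2 - 6*v^2 + 1)) du + (6*v*(-4*u^2 + 9*v^2 - 4)) dv

Using F^*(f dg) = (f ∘ F) d(g ∘ F), substitute each coordinate x_i by F_i(u, v) in f_i, and replace dx_i by d F_i = (∂F_i/∂u) du + (∂F_i/∂v) dv.
  For the x component: f_1(F) = 3*v^2 + 2; d F_1 = (-4*u) du + (0) dv
  For the y component: f_2(F) = -4*u^2 + 9*v^2 - 4; d F_2 = (-4*u) du + (6*v) dv
Combining and collecting du, dv coefficients:
  coeff of du: 8*u*(2*u^2 - 6*v^2 + 1)
  coeff of dv: 6*v*(-4*u^2 + 9*v^2 - 4)
F^* omega = (8*u*(2*u^2 - 6*v^2 + 1)) du + (6*v*(-4*u^2 + 9*v^2 - 4)) dv.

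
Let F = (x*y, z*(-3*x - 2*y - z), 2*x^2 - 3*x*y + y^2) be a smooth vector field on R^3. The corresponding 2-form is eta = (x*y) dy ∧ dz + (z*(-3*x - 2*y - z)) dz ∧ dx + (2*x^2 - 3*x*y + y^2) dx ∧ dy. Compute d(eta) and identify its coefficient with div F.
d(eta) = (y - 2*z) dx ∧ dy ∧ dz; div F = y - 2*z

For a 2-form in R^3 of the form above, applying d gives a 3-form with coefficient ∂P/∂x + ∂Q/∂y + ∂R/∂z:
  ∂P/∂x = y
  ∂Q/∂y = -2*z
  ∂R/∂z = 0
Sum = y - 2*z, which is exactly div F.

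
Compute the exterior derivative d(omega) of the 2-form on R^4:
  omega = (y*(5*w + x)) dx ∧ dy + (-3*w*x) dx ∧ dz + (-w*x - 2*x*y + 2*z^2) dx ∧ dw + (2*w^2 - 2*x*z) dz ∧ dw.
d(omega) = (2*x + 5*y) dx ∧ dy ∧ dw + (-3*x - 6*z) dx ∧ dz ∧ dw

For a 2-form omega = sum_{i<j} g_{ij} dx_i ∧ dx_j, the exterior derivative is
  d(omega) = sum_{i<j} d(g_{ij}) ∧ dx_i ∧ dx_j = sum_{i<j, k} (∂g_{ij}/∂x_k) dx_k ∧ dx_i ∧ dx_j.
Expand each term, using dx_k ∧ dx_i ∧ dx_j = sgn(permutation) dx_{(a)} ∧ dx_{(b)} ∧ dx_{(c)} with (a < b < c) sorted:
  d(y*(5*w + x)) includes (∂/∂w)(y*(5*w + x)) dw = (5*y) dw, which multiplied by dx ∧ dy gives (5*y) dx ∧ dy ∧ dw
  d(-3*w*x) includes (∂/∂w)(-3*w*x) dw = (-3*x) dw, which multiplied by dx ∧ dz gives (-3*x) dx ∧ dz ∧ dw
  d(-w*x - 2*x*y + 2*z^2) includes (∂/∂y)(-w*x - 2*x*y + 2*z^2) dy = (-2*x) dy, which multiplied by dx ∧ dw gives (2*x) dx ∧ dy ∧ dw
  d(-w*x - 2*x*y + 2*z^2) includes (∂/∂z)(-w*x - 2*x*y + 2*z^2) dz = (4*z) dz, which multiplied by dx ∧ dw gives (-4*z) dx ∧ dz ∧ dw
  d(2*w^2 - 2*x*z) includes (∂/∂x)(2*w^2 - 2*x*z) dx = (-2*z) dx, which multiplied by dz ∧ dw gives (-2*z) dx ∧ dz ∧ dw
Collecting like 3-forms: d(omega) = (2*x + 5*y) dx ∧ dy ∧ dw + (-3*x - 6*z) dx ∧ dz ∧ dw.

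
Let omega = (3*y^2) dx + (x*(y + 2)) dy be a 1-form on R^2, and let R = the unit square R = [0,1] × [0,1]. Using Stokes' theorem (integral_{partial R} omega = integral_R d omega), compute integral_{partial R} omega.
integral_(partial R) omega = -1/2

Stokes: integral_partial_R omega = integral_R d omega with d omega = (∂Q/∂x - ∂P/∂y) dx ∧ dy.
  ∂Q/∂x = y + 2
  ∂P/∂y = 6*y
  integrand = ∂Q/∂x - ∂P/∂y = 2 - 5*y.
Integrating over R: integral_0^1 integral_0^1 (2 - 5*y) dx dy = -1/2.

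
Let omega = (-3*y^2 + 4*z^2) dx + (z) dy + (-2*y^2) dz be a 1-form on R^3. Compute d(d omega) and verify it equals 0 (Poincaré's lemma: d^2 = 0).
d(d omega) = 0

Step 1: d omega = sum_{i<j} (∂f_j/∂x_i - ∂f_i/∂x_j) dx_i ∧ dx_j:
  coeff of dx ∧ dy: 6*y
  coeff of dx ∧ dz: -8*z
  coeff of dy ∧ dz: -4*y - 1
Step 2: Apply d again to each 2-form coefficient. The only possible 3-form in R^3 is dx ∧ dy ∧ dz, with coefficient
  ∂(coeff of dy∧dz)/∂x - ∂(coeff of dx∧dz)/∂y + ∂(coeff of dx∧dy)/∂z
  = ∂/∂x (-4*y - 1) - ∂/∂y (-8*z) + ∂/∂z (6*y).
Each of these terms simplifies to sums of mixed partials that cancel in pairs. The result is 0 (by equality of mixed partials for smooth functions — Schwarz / Clairaut).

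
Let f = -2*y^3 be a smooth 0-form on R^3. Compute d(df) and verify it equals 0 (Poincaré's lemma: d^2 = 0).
d(df) = 0

Step 1: df = sum_i (∂f/∂x_i) dx_i = (0) dx + (-6*y^2) dy + (0) dz.
Step 2: Apply d again. Using the 1-form formula, the coefficient of dx ∧ dy in d(df) is ∂^2 f/∂x ∂y - ∂^2 f/∂y ∂x = (0) - (0) = 0 (equality of mixed partials for smooth f).
Similarly for dx ∧ dz and dy ∧ dz — all coefficients vanish. So d(df) = 0.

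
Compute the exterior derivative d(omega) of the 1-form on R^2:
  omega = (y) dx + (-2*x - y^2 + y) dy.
d(omega) = (-3) dx ∧ dy

For a 1-form omega = sum_i f_i dx_i, the exterior derivative is
  d(omega) = sum_{i < j} (∂f_j/∂x_i - ∂f_i/∂x_j) dx_i ∧ dx_j.
  coefficient of dx ∧ dy: ∂f_2/∂x - ∂f_1/∂y = ∂(-2*x - y^2 + y)/∂x - ∂(y)/∂y = -3
Assembling: d(omega) = (-3) dx ∧ dy.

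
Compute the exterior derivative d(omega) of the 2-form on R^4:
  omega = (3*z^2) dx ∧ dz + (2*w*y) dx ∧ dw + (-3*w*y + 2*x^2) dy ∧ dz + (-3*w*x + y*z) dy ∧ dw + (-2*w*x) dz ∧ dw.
d(omega) = (-5*w) dx ∧ dy ∧ dw + (4*x) dx ∧ dy ∧ dz + (-4*y) dy ∧ dz ∧ dw + (-2*w) dx ∧ dz ∧ dw

For a 2-form omega = sum_{i<j} g_{ij} dx_i ∧ dx_j, the exterior derivative is
  d(omega) = sum_{i<j} d(g_{ij}) ∧ dx_i ∧ dx_j = sum_{i<j, k} (∂g_{ij}/∂x_k) dx_k ∧ dx_i ∧ dx_j.
Expand each term, using dx_k ∧ dx_i ∧ dx_j = sgn(permutation) dx_{(a)} ∧ dx_{(b)} ∧ dx_{(c)} with (a < b < c) sorted:
  d(2*w*y) includes (∂/∂y)(2*w*y) dy = (2*w) dy, which multiplied by dx ∧ dw gives (-2*w) dx ∧ dy ∧ dw
  d(-3*w*y + 2*x^2) includes (∂/∂x)(-3*w*y + 2*x^2) dx = (4*x) dx, which multiplied by dy ∧ dz gives (4*x) dx ∧ dy ∧ dz
  d(-3*w*y + 2*x^2) includes (∂/∂w)(-3*w*y + 2*x^2) dw = (-3*y) dw, which multiplied by dy ∧ dz gives (-3*y) dy ∧ dz ∧ dw
  d(-3*w*x + y*z) includes (∂/∂x)(-3*w*x + y*z) dx = (-3*w) dx, which multiplied by dy ∧ dw gives (-3*w) dx ∧ dy ∧ dw
  d(-3*w*x + y*z) includes (∂/∂z)(-3*w*x + y*z) dz = (y) dz, which multiplied by dy ∧ dw gives (-y) dy ∧ dz ∧ dw
  d(-2*w*x) includes (∂/∂x)(-2*w*x) dx = (-2*w) dx, which multiplied by dz ∧ dw gives (-2*w) dx ∧ dz ∧ dw
Collecting like 3-forms: d(omega) = (-5*w) dx ∧ dy ∧ dw + (4*x) dx ∧ dy ∧ dz + (-4*y) dy ∧ dz ∧ dw + (-2*w) dx ∧ dz ∧ dw.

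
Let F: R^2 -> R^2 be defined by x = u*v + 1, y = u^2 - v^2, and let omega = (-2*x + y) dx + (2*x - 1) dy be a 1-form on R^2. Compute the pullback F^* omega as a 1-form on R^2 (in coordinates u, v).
F^* omega = (5*u^2*v - 2*u*v^2 + 2*u - v^3 - 2*v) du + (u^3 - 2*u^2*v - 5*u*v^2 - 2*u - 2*v) dv

Using F^*(f dg) = (f ∘ F) d(g ∘ F), substitute each coordinate x_i by F_i(u, v) in f_i, and replace dx_i by d F_i = (∂F_i/∂u) du + (∂F_i/∂v) dv.
  For the x component: f_1(F) = u^2 - 2*u*v - v^2 - 2; d F_1 = (v) du + (u) dv
  For the y component: f_2(F) = 2*u*v + 1; d F_2 = (2*u) du + (-2*v) dv
Combining and collecting du, dv coefficients:
  coeff of du: 5*u^2*v - 2*u*v^2 + 2*u - v^3 - 2*v
  coeff of dv: u^3 - 2*u^2*v - 5*u*v^2 - 2*u - 2*v
F^* omega = (5*u^2*v - 2*u*v^2 + 2*u - v^3 - 2*v) du + (u^3 - 2*u^2*v - 5*u*v^2 - 2*u - 2*v) dv.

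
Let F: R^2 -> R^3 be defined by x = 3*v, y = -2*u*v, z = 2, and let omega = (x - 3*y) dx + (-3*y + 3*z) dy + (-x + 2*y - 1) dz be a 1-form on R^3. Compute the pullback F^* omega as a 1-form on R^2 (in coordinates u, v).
F^* omega = (12*v*(-u*v - 1)) du + (-12*u^2*v + 18*u*v - 12*u + 9*v) dv

Using F^*(f dg) = (f ∘ F) d(g ∘ F), substitute each coordinate x_i by F_i(u, v) in f_i, and replace dx_i by d F_i = (∂F_i/∂u) du + (∂F_i/∂v) dv.
  For the x component: f_1(F) = 3*v*(2*u + 1); d F_1 = (0) du + (3) dv
  For the y component: f_2(F) = 6*u*v + 6; d F_2 = (-2*v) du + (-2*u) dv
  For the z component: f_3(F) = -4*u*v - 3*v - 1; d F_3 = (0) du + (0) dv
Combining and collecting du, dv coefficients:
  coeff of du: 12*v*(-u*v - 1)
  coeff of dv: -12*u^2*v + 18*u*v - 12*u + 9*v
F^* omega = (12*v*(-u*v - 1)) du + (-12*u^2*v + 18*u*v - 12*u + 9*v) dv.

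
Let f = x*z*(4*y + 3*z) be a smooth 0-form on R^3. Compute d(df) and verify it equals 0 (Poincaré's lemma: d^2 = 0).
d(df) = 0

Step 1: df = sum_i (∂f/∂x_i) dx_i = (z*(4*y + 3*z)) dx + (4*x*z) dy + (2*x*(2*y + 3*z)) dz.
Step 2: Apply d again. Using the 1-form formula, the coefficient of dx ∧ dy in d(df) is ∂^2 f/∂x ∂y - ∂^2 f/∂y ∂x = (4*z) - (4*z) = 0 (equality of mixed partials for smooth f).
Similarly for dx ∧ dz and dy ∧ dz — all coefficients vanish. So d(df) = 0.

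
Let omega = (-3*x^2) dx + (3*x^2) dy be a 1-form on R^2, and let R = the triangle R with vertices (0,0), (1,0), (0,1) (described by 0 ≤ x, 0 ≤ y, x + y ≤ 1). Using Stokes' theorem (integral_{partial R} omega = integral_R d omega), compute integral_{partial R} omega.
integral_(partial R) omega = 1

Stokes: integral_partial_R omega = integral_R d omega with d omega = (∂Q/∂x - ∂P/∂y) dx ∧ dy.
  ∂Q/∂x = 6*x
  ∂P/∂y = 0
  integrand = ∂Q/∂x - ∂P/∂y = 6*x.
Integrating over R: integral_0^1 integral_0^{1-x} (6*x) dy dx = 1.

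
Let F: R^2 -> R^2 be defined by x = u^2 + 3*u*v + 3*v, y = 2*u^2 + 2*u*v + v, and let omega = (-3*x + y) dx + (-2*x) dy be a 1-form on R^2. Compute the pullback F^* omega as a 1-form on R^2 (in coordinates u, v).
F^* omega = (-10*u^3 - 45*u^2*v - 33*u*v^2 - 40*u*v - 36*v^2) du + (-7*u^3 - 33*u^2*v - 5*u^2 - 63*u*v - 30*v) dv

Using F^*(f dg) = (f ∘ F) d(g ∘ F), substitute each coordinate x_i by F_i(u, v) in f_i, and replace dx_i by d F_i = (∂F_i/∂u) du + (∂F_i/∂v) dv.
  For the x component: f_1(F) = -u^2 - 7*u*v - 8*v; d F_1 = (2*u + 3*v) du + (3*u + 3) dv
  For the y component: f_2(F) = -2*u^2 - 6*u*v - 6*v; d F_2 = (4*u + 2*v) du + (2*u + 1) dv
Combining and collecting du, dv coefficients:
  coeff of du: -10*u^3 - 45*u^2*v - 33*u*v^2 - 40*u*v - 36*v^2
  coeff of dv: -7*u^3 - 33*u^2*v - 5*u^2 - 63*u*v - 30*v
F^* omega = (-10*u^3 - 45*u^2*v - 33*u*v^2 - 40*u*v - 36*v^2) du + (-7*u^3 - 33*u^2*v - 5*u^2 - 63*u*v - 30*v) dv.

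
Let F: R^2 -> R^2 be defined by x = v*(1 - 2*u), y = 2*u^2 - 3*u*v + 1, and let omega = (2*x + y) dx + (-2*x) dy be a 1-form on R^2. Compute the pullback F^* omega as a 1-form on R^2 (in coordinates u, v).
F^* omega = (2*v*(6*u^2 + u*v - 4*u + v - 1)) du + (-4*u^3 + 2*u^2*v + 2*u^2 - 5*u*v - 2*u + 2*v + 1) dv

Using F^*(f dg) = (f ∘ F) d(g ∘ F), substitute each coordinate x_i by F_i(u, v) in f_i, and replace dx_i by d F_i = (∂F_i/∂u) du + (∂F_i/∂v) dv.
  For the x component: f_1(F) = 2*u^2 - 7*u*v + 2*v + 1; d F_1 = (-2*v) du + (1 - 2*u) dv
  For the y component: f_2(F) = 2*v*(2*u - 1); d F_2 = (4*u - 3*v) du + (-3*u) dv
Combining and collecting du, dv coefficients:
  coeff of du: 2*v*(6*u^2 + u*v - 4*u + v - 1)
  coeff of dv: -4*u^3 + 2*u^2*v + 2*u^2 - 5*u*v - 2*u + 2*v + 1
F^* omega = (2*v*(6*u^2 + u*v - 4*u + v - 1)) du + (-4*u^3 + 2*u^2*v + 2*u^2 - 5*u*v - 2*u + 2*v + 1) dv.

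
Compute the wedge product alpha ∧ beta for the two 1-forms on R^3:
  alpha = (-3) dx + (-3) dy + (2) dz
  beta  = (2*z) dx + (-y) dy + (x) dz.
alpha ∧ beta = (3*y + 6*z) dx ∧ dy + (-3*x - 4*z) dx ∧ dz + (-3*x + 2*y) dy ∧ dz

Distribute the wedge, using dx_i ∧ dx_j = -dx_j ∧ dx_i and dx_i ∧ dx_i = 0. For each pair (i, j) with i < j, the coefficient of dx_i ∧ dx_j in alpha ∧ beta is (alpha_i * beta_j - alpha_j * beta_i). Collecting: alpha ∧ beta = (3*y + 6*z) dx ∧ dy + (-3*x - 4*z) dx ∧ dz + (-3*x + 2*y) dy ∧ dz.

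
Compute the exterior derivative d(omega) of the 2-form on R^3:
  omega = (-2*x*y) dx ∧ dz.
d(omega) = (2*x) dx ∧ dy ∧ dz

For a 2-form omega = sum_{i<j} g_{ij} dx_i ∧ dx_j, the exterior derivative is
  d(omega) = sum_{i<j} d(g_{ij}) ∧ dx_i ∧ dx_j = sum_{i<j, k} (∂g_{ij}/∂x_k) dx_k ∧ dx_i ∧ dx_j.
Expand each term, using dx_k ∧ dx_i ∧ dx_j = sgn(permutation) dx_{(a)} ∧ dx_{(b)} ∧ dx_{(c)} with (a < b < c) sorted:
  d(-2*x*y) includes (∂/∂y)(-2*x*y) dy = (-2*x) dy, which multiplied by dx ∧ dz gives (2*x) dx ∧ dy ∧ dz
Collecting like 3-forms: d(omega) = (2*x) dx ∧ dy ∧ dz.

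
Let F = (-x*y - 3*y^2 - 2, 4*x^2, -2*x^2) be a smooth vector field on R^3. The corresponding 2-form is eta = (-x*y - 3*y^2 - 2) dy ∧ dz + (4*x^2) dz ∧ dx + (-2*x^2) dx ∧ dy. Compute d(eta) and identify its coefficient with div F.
d(eta) = (-y) dx ∧ dy ∧ dz; div F = -y

For a 2-form in R^3 of the form above, applying d gives a 3-form with coefficient ∂P/∂x + ∂Q/∂y + ∂R/∂z:
  ∂P/∂x = -y
  ∂Q/∂y = 0
  ∂R/∂z = 0
Sum = -y, which is exactly div F.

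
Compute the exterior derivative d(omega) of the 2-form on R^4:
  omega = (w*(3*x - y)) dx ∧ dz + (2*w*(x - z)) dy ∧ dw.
d(omega) = (w) dx ∧ dy ∧ dz + (3*x - y) dx ∧ dz ∧ dw + (2*w) dx ∧ dy ∧ dw + (2*w) dy ∧ dz ∧ dw

For a 2-form omega = sum_{i<j} g_{ij} dx_i ∧ dx_j, the exterior derivative is
  d(omega) = sum_{i<j} d(g_{ij}) ∧ dx_i ∧ dx_j = sum_{i<j, k} (∂g_{ij}/∂x_k) dx_k ∧ dx_i ∧ dx_j.
Expand each term, using dx_k ∧ dx_i ∧ dx_j = sgn(permutation) dx_{(a)} ∧ dx_{(b)} ∧ dx_{(c)} with (a < b < c) sorted:
  d(w*(3*x - y)) includes (∂/∂y)(w*(3*x - y)) dy = (-w) dy, which multiplied by dx ∧ dz gives (w) dx ∧ dy ∧ dz
  d(w*(3*x - y)) includes (∂/∂w)(w*(3*x - y)) dw = (3*x - y) dw, which multiplied by dx ∧ dz gives (3*x - y) dx ∧ dz ∧ dw
  d(2*w*(x - z)) includes (∂/∂x)(2*w*(x - z)) dx = (2*w) dx, which multiplied by dy ∧ dw gives (2*w) dx ∧ dy ∧ dw
  d(2*w*(x - z)) includes (∂/∂z)(2*w*(x - z)) dz = (-2*w) dz, which multiplied by dy ∧ dw gives (2*w) dy ∧ dz ∧ dw
Collecting like 3-forms: d(omega) = (w) dx ∧ dy ∧ dz + (3*x - y) dx ∧ dz ∧ dw + (2*w) dx ∧ dy ∧ dw + (2*w) dy ∧ dz ∧ dw.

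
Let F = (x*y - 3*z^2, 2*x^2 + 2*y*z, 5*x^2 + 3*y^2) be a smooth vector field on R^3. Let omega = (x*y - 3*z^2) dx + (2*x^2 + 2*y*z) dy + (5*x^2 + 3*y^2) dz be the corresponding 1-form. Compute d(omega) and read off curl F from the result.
d(omega) = (4*y) dy ∧ dz + (-10*x - 6*z) dz ∧ dx + (3*x) dx ∧ dy; curl F = (4*y, -10*x - 6*z, 3*x)

d omega = sum_{i<j} (∂f_j/∂x_i - ∂f_i/∂x_j) dx_i ∧ dx_j. Under the identification (dy ∧ dz, dz ∧ dx, dx ∧ dy) ↔ (e_x, e_y, e_z), the coefficients are exactly the components of curl F. Compute:
  ∂R/∂y - ∂Q/∂z = (6*y) - (2*y) = 4*y
  ∂P/∂z - ∂R/∂x = (-6*z) - (10*x) = -10*x - 6*z
  ∂Q/∂x - ∂P/∂y = (4*x) - (x) = 3*x.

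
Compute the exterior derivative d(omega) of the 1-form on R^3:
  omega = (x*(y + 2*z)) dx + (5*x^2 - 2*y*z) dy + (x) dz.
d(omega) = (9*x) dx ∧ dy + (1 - 2*x) dx ∧ dz + (2*y) dy ∧ dz

For a 1-form omega = sum_i f_i dx_i, the exterior derivative is
  d(omega) = sum_{i < j} (∂f_j/∂x_i - ∂f_i/∂x_j) dx_i ∧ dx_j.
  coefficient of dx ∧ dy: ∂f_2/∂x - ∂f_1/∂y = ∂(5*x^2 - 2*y*z)/∂x - ∂(x*(y + 2*z))/∂y = 9*x
  coefficient of dx ∧ dz: ∂f_3/∂x - ∂f_1/∂z = ∂(x)/∂x - ∂(x*(y + 2*z))/∂z = 1 - 2*x
  coefficient of dy ∧ dz: ∂f_3/∂y - ∂f_2/∂z = ∂(x)/∂y - ∂(5*x^2 - 2*y*z)/∂z = 2*y
Assembling: d(omega) = (9*x) dx ∧ dy + (1 - 2*x) dx ∧ dz + (2*y) dy ∧ dz.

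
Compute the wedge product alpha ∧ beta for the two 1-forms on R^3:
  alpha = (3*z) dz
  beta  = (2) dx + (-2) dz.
alpha ∧ beta = (-6*z) dx ∧ dz

Distribute the wedge, using dx_i ∧ dx_j = -dx_j ∧ dx_i and dx_i ∧ dx_i = 0. For each pair (i, j) with i < j, the coefficient of dx_i ∧ dx_j in alpha ∧ beta is (alpha_i * beta_j - alpha_j * beta_i). Collecting: alpha ∧ beta = (-6*z) dx ∧ dz.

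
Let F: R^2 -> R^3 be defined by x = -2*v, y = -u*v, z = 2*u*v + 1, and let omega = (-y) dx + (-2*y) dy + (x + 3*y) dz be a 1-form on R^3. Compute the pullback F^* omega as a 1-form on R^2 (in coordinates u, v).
F^* omega = (v^2*(-8*u - 4)) du + (2*u*v*(-4*u - 3)) dv

Using F^*(f dg) = (f ∘ F) d(g ∘ F), substitute each coordinate x_i by F_i(u, v) in f_i, and replace dx_i by d F_i = (∂F_i/∂u) du + (∂F_i/∂v) dv.
  For the x component: f_1(F) = u*v; d F_1 = (0) du + (-2) dv
  For the y component: f_2(F) = 2*u*v; d F_2 = (-v) du + (-u) dv
  For the z component: f_3(F) = v*(-3*u - 2); d F_3 = (2*v) du + (2*u) dv
Combining and collecting du, dv coefficients:
  coeff of du: v^2*(-8*u - 4)
  coeff of dv: 2*u*v*(-4*u - 3)
F^* omega = (v^2*(-8*u - 4)) du + (2*u*v*(-4*u - 3)) dv.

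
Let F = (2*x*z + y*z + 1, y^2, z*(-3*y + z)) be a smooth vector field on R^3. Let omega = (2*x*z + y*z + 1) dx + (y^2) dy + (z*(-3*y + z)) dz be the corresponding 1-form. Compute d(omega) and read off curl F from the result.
d(omega) = (-3*z) dy ∧ dz + (2*x + y) dz ∧ dx + (-z) dx ∧ dy; curl F = (-3*z, 2*x + y, -z)

d omega = sum_{i<j} (∂f_j/∂x_i - ∂f_i/∂x_j) dx_i ∧ dx_j. Under the identification (dy ∧ dz, dz ∧ dx, dx ∧ dy) ↔ (e_x, e_y, e_z), the coefficients are exactly the components of curl F. Compute:
  ∂R/∂y - ∂Q/∂z = (-3*z) - (0) = -3*z
  ∂P/∂z - ∂R/∂x = (2*x + y) - (0) = 2*x + y
  ∂Q/∂x - ∂P/∂y = (0) - (z) = -z.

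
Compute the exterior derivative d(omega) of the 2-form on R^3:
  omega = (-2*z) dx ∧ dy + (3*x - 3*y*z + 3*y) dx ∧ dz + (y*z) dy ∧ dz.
d(omega) = (3*z - 5) dx ∧ dy ∧ dz

For a 2-form omega = sum_{i<j} g_{ij} dx_i ∧ dx_j, the exterior derivative is
  d(omega) = sum_{i<j} d(g_{ij}) ∧ dx_i ∧ dx_j = sum_{i<j, k} (∂g_{ij}/∂x_k) dx_k ∧ dx_i ∧ dx_j.
Expand each term, using dx_k ∧ dx_i ∧ dx_j = sgn(permutation) dx_{(a)} ∧ dx_{(b)} ∧ dx_{(c)} with (a < b < c) sorted:
  d(-2*z) includes (∂/∂z)(-2*z) dz = (-2) dz, which multiplied by dx ∧ dy gives (-2) dx ∧ dy ∧ dz
  d(3*x - 3*y*z + 3*y) includes (∂/∂y)(3*x - 3*y*z + 3*y) dy = (3 - 3*z) dy, which multiplied by dx ∧ dz gives (3*z - 3) dx ∧ dy ∧ dz
Collecting like 3-forms: d(omega) = (3*z - 5) dx ∧ dy ∧ dz.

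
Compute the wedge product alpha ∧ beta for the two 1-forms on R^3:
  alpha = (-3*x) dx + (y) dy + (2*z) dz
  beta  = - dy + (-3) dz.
alpha ∧ beta = (3*x) dx ∧ dy + (9*x) dx ∧ dz + (-3*y + 2*z) dy ∧ dz

Distribute the wedge, using dx_i ∧ dx_j = -dx_j ∧ dx_i and dx_i ∧ dx_i = 0. For each pair (i, j) with i < j, the coefficient of dx_i ∧ dx_j in alpha ∧ beta is (alpha_i * beta_j - alpha_j * beta_i). Collecting: alpha ∧ beta = (3*x) dx ∧ dy + (9*x) dx ∧ dz + (-3*y + 2*z) dy ∧ dz.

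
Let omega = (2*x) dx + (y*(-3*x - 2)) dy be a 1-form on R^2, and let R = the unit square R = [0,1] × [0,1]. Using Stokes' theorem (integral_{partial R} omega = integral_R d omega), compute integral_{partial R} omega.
integral_(partial R) omega = -3/2

Stokes: integral_partial_R omega = integral_R d omega with d omega = (∂Q/∂x - ∂P/∂y) dx ∧ dy.
  ∂Q/∂x = -3*y
  ∂P/∂y = 0
  integrand = ∂Q/∂x - ∂P/∂y = -3*y.
Integrating over R: integral_0^1 integral_0^1 (-3*y) dx dy = -3/2.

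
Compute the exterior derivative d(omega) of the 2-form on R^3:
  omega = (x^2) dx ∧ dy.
d(omega) = 0

For a 2-form omega = sum_{i<j} g_{ij} dx_i ∧ dx_j, the exterior derivative is
  d(omega) = sum_{i<j} d(g_{ij}) ∧ dx_i ∧ dx_j = sum_{i<j, k} (∂g_{ij}/∂x_k) dx_k ∧ dx_i ∧ dx_j.
Expand each term, using dx_k ∧ dx_i ∧ dx_j = sgn(permutation) dx_{(a)} ∧ dx_{(b)} ∧ dx_{(c)} with (a < b < c) sorted:

Collecting like 3-forms: d(omega) = 0.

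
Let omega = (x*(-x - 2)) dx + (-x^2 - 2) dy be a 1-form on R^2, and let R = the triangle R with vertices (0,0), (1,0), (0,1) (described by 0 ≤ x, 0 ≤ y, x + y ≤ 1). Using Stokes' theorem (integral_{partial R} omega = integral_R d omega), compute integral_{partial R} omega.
integral_(partial R) omega = -1/3

Stokes: integral_partial_R omega = integral_R d omega with d omega = (∂Q/∂x - ∂P/∂y) dx ∧ dy.
  ∂Q/∂x = -2*x
  ∂P/∂y = 0
  integrand = ∂Q/∂x - ∂P/∂y = -2*x.
Integrating over R: integral_0^1 integral_0^{1-x} (-2*x) dy dx = -1/3.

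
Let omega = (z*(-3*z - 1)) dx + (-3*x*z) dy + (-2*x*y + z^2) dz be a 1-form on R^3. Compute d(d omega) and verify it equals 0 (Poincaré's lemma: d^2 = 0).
d(d omega) = 0

Step 1: d omega = sum_{i<j} (∂f_j/∂x_i - ∂f_i/∂x_j) dx_i ∧ dx_j:
  coeff of dx ∧ dy: -3*z
  coeff of dx ∧ dz: -2*y + 6*z + 1
  coeff of dy ∧ dz: x
Step 2: Apply d again to each 2-form coefficient. The only possible 3-form in R^3 is dx ∧ dy ∧ dz, with coefficient
  ∂(coeff of dy∧dz)/∂x - ∂(coeff of dx∧dz)/∂y + ∂(coeff of dx∧dy)/∂z
  = ∂/∂x (x) - ∂/∂y (-2*y + 6*z + 1) + ∂/∂z (-3*z).
Each of these terms simplifies to sums of mixed partials that cancel in pairs. The result is 0 (by equality of mixed partials for smooth functions — Schwarz / Clairaut).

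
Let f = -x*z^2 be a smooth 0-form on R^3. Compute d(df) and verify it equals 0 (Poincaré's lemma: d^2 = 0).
d(df) = 0

Step 1: df = sum_i (∂f/∂x_i) dx_i = (-z^2) dx + (0) dy + (-2*x*z) dz.
Step 2: Apply d again. Using the 1-form formula, the coefficient of dx ∧ dy in d(df) is ∂^2 f/∂x ∂y - ∂^2 f/∂y ∂x = (0) - (0) = 0 (equality of mixed partials for smooth f).
Similarly for dx ∧ dz and dy ∧ dz — all coefficients vanish. So d(df) = 0.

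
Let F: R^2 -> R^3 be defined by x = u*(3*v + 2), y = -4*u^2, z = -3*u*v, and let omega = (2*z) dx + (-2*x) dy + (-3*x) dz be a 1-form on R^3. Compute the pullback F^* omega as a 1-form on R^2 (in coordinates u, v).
F^* omega = (u*(48*u*v + 32*u + 9*v^2 + 6*v)) du + (9*u^2*(v + 2)) dv

Using F^*(f dg) = (f ∘ F) d(g ∘ F), substitute each coordinate x_i by F_i(u, v) in f_i, and replace dx_i by d F_i = (∂F_i/∂u) du + (∂F_i/∂v) dv.
  For the x component: f_1(F) = -6*u*v; d F_1 = (3*v + 2) du + (3*u) dv
  For the y component: f_2(F) = 2*u*(-3*v - 2); d F_2 = (-8*u) du + (0) dv
  For the z component: f_3(F) = 3*u*(-3*v - 2); d F_3 = (-3*v) du + (-3*u) dv
Combining and collecting du, dv coefficients:
  coeff of du: u*(48*u*v + 32*u + 9*v^2 + 6*v)
  coeff of dv: 9*u^2*(v + 2)
F^* omega = (u*(48*u*v + 32*u + 9*v^2 + 6*v)) du + (9*u^2*(v + 2)) dv.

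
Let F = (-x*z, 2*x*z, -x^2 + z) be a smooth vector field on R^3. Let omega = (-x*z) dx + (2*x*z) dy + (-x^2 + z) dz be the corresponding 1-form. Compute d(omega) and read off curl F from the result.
d(omega) = (-2*x) dy ∧ dz + (x) dz ∧ dx + (2*z) dx ∧ dy; curl F = (-2*x, x, 2*z)

d omega = sum_{i<j} (∂f_j/∂x_i - ∂f_i/∂x_j) dx_i ∧ dx_j. Under the identification (dy ∧ dz, dz ∧ dx, dx ∧ dy) ↔ (e_x, e_y, e_z), the coefficients are exactly the components of curl F. Compute:
  ∂R/∂y - ∂Q/∂z = (0) - (2*x) = -2*x
  ∂P/∂z - ∂R/∂x = (-x) - (-2*x) = x
  ∂Q/∂x - ∂P/∂y = (2*z) - (0) = 2*z.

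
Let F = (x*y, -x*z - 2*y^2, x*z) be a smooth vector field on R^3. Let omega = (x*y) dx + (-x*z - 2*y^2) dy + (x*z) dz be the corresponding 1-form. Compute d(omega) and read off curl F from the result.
d(omega) = (x) dy ∧ dz + (-z) dz ∧ dx + (-x - z) dx ∧ dy; curl F = (x, -z, -x - z)

d omega = sum_{i<j} (∂f_j/∂x_i - ∂f_i/∂x_j) dx_i ∧ dx_j. Under the identification (dy ∧ dz, dz ∧ dx, dx ∧ dy) ↔ (e_x, e_y, e_z), the coefficients are exactly the components of curl F. Compute:
  ∂R/∂y - ∂Q/∂z = (0) - (-x) = x
  ∂P/∂z - ∂R/∂x = (0) - (z) = -z
  ∂Q/∂x - ∂P/∂y = (-z) - (x) = -x - z.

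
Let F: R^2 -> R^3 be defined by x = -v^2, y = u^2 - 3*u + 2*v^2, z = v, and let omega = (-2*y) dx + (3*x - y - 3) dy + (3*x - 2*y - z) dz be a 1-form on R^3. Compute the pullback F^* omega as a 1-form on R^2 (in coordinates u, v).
F^* omega = (-2*u^3 + 9*u^2 - 10*u*v^2 - 15*u + 15*v^2 + 9) du + (-2*u^2 + 6*u - 12*v^3 - 7*v^2 - 13*v) dv

Using F^*(f dg) = (f ∘ F) d(g ∘ F), substitute each coordinate x_i by F_i(u, v) in f_i, and replace dx_i by d F_i = (∂F_i/∂u) du + (∂F_i/∂v) dv.
  For the x component: f_1(F) = -2*u^2 + 6*u - 4*v^2; d F_1 = (0) du + (-2*v) dv
  For the y component: f_2(F) = -u^2 + 3*u - 5*v^2 - 3; d F_2 = (2*u - 3) du + (4*v) dv
  For the z component: f_3(F) = -2*u^2 + 6*u - 7*v^2 - v; d F_3 = (0) du + (1) dv
Combining and collecting du, dv coefficients:
  coeff of du: -2*u^3 + 9*u^2 - 10*u*v^2 - 15*u + 15*v^2 + 9
  coeff of dv: -2*u^2 + 6*u - 12*v^3 - 7*v^2 - 13*v
F^* omega = (-2*u^3 + 9*u^2 - 10*u*v^2 - 15*u + 15*v^2 + 9) du + (-2*u^2 + 6*u - 12*v^3 - 7*v^2 - 13*v) dv.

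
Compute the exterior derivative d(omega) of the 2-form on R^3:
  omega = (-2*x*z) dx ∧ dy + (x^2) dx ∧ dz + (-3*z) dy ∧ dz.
d(omega) = (-2*x) dx ∧ dy ∧ dz

For a 2-form omega = sum_{i<j} g_{ij} dx_i ∧ dx_j, the exterior derivative is
  d(omega) = sum_{i<j} d(g_{ij}) ∧ dx_i ∧ dx_j = sum_{i<j, k} (∂g_{ij}/∂x_k) dx_k ∧ dx_i ∧ dx_j.
Expand each term, using dx_k ∧ dx_i ∧ dx_j = sgn(permutation) dx_{(a)} ∧ dx_{(b)} ∧ dx_{(c)} with (a < b < c) sorted:
  d(-2*x*z) includes (∂/∂z)(-2*x*z) dz = (-2*x) dz, which multiplied by dx ∧ dy gives (-2*x) dx ∧ dy ∧ dz
Collecting like 3-forms: d(omega) = (-2*x) dx ∧ dy ∧ dz.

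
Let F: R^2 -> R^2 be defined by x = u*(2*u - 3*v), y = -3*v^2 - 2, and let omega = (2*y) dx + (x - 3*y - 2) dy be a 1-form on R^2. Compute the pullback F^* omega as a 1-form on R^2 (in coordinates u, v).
F^* omega = (-24*u*v^2 - 16*u + 18*v^3 + 12*v) du + (-12*u^2*v + 36*u*v^2 + 12*u - 54*v^3 - 24*v) dv

Using F^*(f dg) = (f ∘ F) d(g ∘ F), substitute each coordinate x_i by F_i(u, v) in f_i, and replace dx_i by d F_i = (∂F_i/∂u) du + (∂F_i/∂v) dv.
  For the x component: f_1(F) = -6*v^2 - 4; d F_1 = (4*u - 3*v) du + (-3*u) dv
  For the y component: f_2(F) = 2*u^2 - 3*u*v + 9*v^2 + 4; d F_2 = (0) du + (-6*v) dv
Combining and collecting du, dv coefficients:
  coeff of du: -24*u*v^2 - 16*u + 18*v^3 + 12*v
  coeff of dv: -12*u^2*v + 36*u*v^2 + 12*u - 54*v^3 - 24*v
F^* omega = (-24*u*v^2 - 16*u + 18*v^3 + 12*v) du + (-12*u^2*v + 36*u*v^2 + 12*u - 54*v^3 - 24*v) dv.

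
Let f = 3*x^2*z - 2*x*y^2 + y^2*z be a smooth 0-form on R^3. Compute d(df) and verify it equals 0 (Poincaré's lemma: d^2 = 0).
d(df) = 0

Step 1: df = sum_i (∂f/∂x_i) dx_i = (6*x*z - 2*y^2) dx + (2*y*(-2*x + z)) dy + (3*x^2 + y^2) dz.
Step 2: Apply d again. Using the 1-form formula, the coefficient of dx ∧ dy in d(df) is ∂^2 f/∂x ∂y - ∂^2 f/∂y ∂x = (-4*y) - (-4*y) = 0 (equality of mixed partials for smooth f).
Similarly for dx ∧ dz and dy ∧ dz — all coefficients vanish. So d(df) = 0.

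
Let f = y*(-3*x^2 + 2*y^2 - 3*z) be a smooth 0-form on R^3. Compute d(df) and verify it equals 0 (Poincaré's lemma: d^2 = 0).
d(df) = 0

Step 1: df = sum_i (∂f/∂x_i) dx_i = (-6*x*y) dx + (-3*x^2 + 6*y^2 - 3*z) dy + (-3*y) dz.
Step 2: Apply d again. Using the 1-form formula, the coefficient of dx ∧ dy in d(df) is ∂^2 f/∂x ∂y - ∂^2 f/∂y ∂x = (-6*x) - (-6*x) = 0 (equality of mixed partials for smooth f).
Similarly for dx ∧ dz and dy ∧ dz — all coefficients vanish. So d(df) = 0.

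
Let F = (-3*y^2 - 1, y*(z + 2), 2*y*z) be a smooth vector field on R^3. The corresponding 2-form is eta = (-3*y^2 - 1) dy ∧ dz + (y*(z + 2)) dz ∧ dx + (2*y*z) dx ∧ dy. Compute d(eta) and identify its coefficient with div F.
d(eta) = (2*y + z + 2) dx ∧ dy ∧ dz; div F = 2*y + z + 2

For a 2-form in R^3 of the form above, applying d gives a 3-form with coefficient ∂P/∂x + ∂Q/∂y + ∂R/∂z:
  ∂P/∂x = 0
  ∂Q/∂y = z + 2
  ∂R/∂z = 2*y
Sum = 2*y + z + 2, which is exactly div F.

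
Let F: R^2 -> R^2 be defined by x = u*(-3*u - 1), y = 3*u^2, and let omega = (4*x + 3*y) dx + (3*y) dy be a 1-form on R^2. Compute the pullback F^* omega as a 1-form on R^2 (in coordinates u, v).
F^* omega = (u*(72*u^2 + 27*u + 4)) du

Using F^*(f dg) = (f ∘ F) d(g ∘ F), substitute each coordinate x_i by F_i(u, v) in f_i, and replace dx_i by d F_i = (∂F_i/∂u) du + (∂F_i/∂v) dv.
  For the x component: f_1(F) = u*(-3*u - 4); d F_1 = (-6*u - 1) du + (0) dv
  For the y component: f_2(F) = 9*u^2; d F_2 = (6*u) du + (0) dv
Combining and collecting du, dv coefficients:
  coeff of du: u*(72*u^2 + 27*u + 4)
  coeff of dv: 0
F^* omega = (u*(72*u^2 + 27*u + 4)) du.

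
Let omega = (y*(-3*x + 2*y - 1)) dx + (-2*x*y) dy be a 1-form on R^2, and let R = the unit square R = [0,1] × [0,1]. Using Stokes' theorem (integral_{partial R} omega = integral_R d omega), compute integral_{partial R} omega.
integral_(partial R) omega = -1/2

Stokes: integral_partial_R omega = integral_R d omega with d omega = (∂Q/∂x - ∂P/∂y) dx ∧ dy.
  ∂Q/∂x = -2*y
  ∂P/∂y = -3*x + 4*y - 1
  integrand = ∂Q/∂x - ∂P/∂y = 3*x - 6*y + 1.
Integrating over R: integral_0^1 integral_0^1 (3*x - 6*y + 1) dx dy = -1/2.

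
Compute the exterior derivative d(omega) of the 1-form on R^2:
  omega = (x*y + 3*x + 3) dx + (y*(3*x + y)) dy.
d(omega) = (-x + 3*y) dx ∧ dy

For a 1-form omega = sum_i f_i dx_i, the exterior derivative is
  d(omega) = sum_{i < j} (∂f_j/∂x_i - ∂f_i/∂x_j) dx_i ∧ dx_j.
  coefficient of dx ∧ dy: ∂f_2/∂x - ∂f_1/∂y = ∂(y*(3*x + y))/∂x - ∂(x*y + 3*x + 3)/∂y = -x + 3*y
Assembling: d(omega) = (-x + 3*y) dx ∧ dy.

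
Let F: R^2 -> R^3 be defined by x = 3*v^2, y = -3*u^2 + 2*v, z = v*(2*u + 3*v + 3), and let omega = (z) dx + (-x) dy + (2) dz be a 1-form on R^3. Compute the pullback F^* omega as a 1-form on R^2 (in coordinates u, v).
F^* omega = (2*v*(9*u*v + 2)) du + (12*u*v^2 + 4*u + 18*v^3 + 12*v^2 + 12*v + 6) dv

Using F^*(f dg) = (f ∘ F) d(g ∘ F), substitute each coordinate x_i by F_i(u, v) in f_i, and replace dx_i by d F_i = (∂F_i/∂u) du + (∂F_i/∂v) dv.
  For the x component: f_1(F) = v*(2*u + 3*v + 3); d F_1 = (0) du + (6*v) dv
  For the y component: f_2(F) = -3*v^2; d F_2 = (-6*u) du + (2) dv
  For the z component: f_3(F) = 2; d F_3 = (2*v) du + (2*u + 6*v + 3) dv
Combining and collecting du, dv coefficients:
  coeff of du: 2*v*(9*u*v + 2)
  coeff of dv: 12*u*v^2 + 4*u + 18*v^3 + 12*v^2 + 12*v + 6
F^* omega = (2*v*(9*u*v + 2)) du + (12*u*v^2 + 4*u + 18*v^3 + 12*v^2 + 12*v + 6) dv.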